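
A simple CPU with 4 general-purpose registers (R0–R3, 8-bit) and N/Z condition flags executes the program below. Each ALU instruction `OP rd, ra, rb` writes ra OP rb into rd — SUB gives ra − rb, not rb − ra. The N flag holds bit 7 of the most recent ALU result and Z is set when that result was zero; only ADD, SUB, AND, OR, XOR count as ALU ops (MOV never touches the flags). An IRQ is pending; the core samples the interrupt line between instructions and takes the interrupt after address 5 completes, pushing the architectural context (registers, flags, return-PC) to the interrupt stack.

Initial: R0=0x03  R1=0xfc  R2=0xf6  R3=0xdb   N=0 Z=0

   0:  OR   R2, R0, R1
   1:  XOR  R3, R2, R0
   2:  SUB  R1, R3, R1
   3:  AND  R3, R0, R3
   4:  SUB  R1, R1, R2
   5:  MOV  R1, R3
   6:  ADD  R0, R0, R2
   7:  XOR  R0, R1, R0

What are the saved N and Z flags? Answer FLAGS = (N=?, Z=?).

FLAGS = (N=0, Z=0)

after  0: R0=0x03 R1=0xfc R2=0xff R3=0xdb  N=1 Z=0
after  1: R0=0x03 R1=0xfc R2=0xff R3=0xfc  N=1 Z=0
after  2: R0=0x03 R1=0x00 R2=0xff R3=0xfc  N=0 Z=1
after  3: R0=0x03 R1=0x00 R2=0xff R3=0x00  N=0 Z=1
after  4: R0=0x03 R1=0x01 R2=0xff R3=0x00  N=0 Z=0
after  5: R0=0x03 R1=0x00 R2=0xff R3=0x00  N=0 Z=0
-- IRQ taken; context saved, return-PC = 6 --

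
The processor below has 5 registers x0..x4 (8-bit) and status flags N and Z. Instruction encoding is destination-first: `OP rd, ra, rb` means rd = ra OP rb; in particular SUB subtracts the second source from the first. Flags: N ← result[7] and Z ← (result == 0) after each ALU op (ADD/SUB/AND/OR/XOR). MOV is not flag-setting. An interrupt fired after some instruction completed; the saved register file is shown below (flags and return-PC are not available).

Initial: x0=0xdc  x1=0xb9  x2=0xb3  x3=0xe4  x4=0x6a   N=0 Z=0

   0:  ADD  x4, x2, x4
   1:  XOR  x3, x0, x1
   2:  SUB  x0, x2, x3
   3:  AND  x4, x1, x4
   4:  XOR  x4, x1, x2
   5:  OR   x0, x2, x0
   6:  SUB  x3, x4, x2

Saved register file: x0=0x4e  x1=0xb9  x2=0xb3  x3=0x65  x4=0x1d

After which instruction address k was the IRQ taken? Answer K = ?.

K = 2

after  0: x0=0xdc x1=0xb9 x2=0xb3 x3=0xe4 x4=0x1d  N=0 Z=0
after  1: x0=0xdc x1=0xb9 x2=0xb3 x3=0x65 x4=0x1d  N=0 Z=0
after  2: x0=0x4e x1=0xb9 x2=0xb3 x3=0x65 x4=0x1d  N=0 Z=0
-- IRQ taken; context saved, return-PC = 3 --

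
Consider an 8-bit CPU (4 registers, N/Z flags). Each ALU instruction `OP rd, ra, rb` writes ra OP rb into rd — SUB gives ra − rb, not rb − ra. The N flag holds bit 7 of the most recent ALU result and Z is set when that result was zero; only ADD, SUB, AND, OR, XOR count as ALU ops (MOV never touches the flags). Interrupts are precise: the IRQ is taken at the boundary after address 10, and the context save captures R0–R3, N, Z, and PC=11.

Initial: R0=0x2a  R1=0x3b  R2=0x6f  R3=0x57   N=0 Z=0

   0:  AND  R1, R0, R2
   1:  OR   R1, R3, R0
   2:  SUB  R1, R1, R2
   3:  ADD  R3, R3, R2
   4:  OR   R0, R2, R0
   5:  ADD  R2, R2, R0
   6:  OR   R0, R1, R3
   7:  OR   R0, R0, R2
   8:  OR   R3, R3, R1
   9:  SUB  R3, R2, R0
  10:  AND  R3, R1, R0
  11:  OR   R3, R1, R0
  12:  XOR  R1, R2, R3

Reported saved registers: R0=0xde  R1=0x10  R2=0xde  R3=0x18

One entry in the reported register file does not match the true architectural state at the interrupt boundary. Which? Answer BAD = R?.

after  0: R0=0x2a R1=0x2a R2=0x6f R3=0x57  N=0 Z=0
after  1: R0=0x2a R1=0x7f R2=0x6f R3=0x57  N=0 Z=0
after  2: R0=0x2a R1=0x10 R2=0x6f R3=0x57  N=0 Z=0
after  3: R0=0x2a R1=0x10 R2=0x6f R3=0xc6  N=1 Z=0
after  4: R0=0x6f R1=0x10 R2=0x6f R3=0xc6  N=0 Z=0
after  5: R0=0x6f R1=0x10 R2=0xde R3=0xc6  N=1 Z=0
after  6: R0=0xd6 R1=0x10 R2=0xde R3=0xc6  N=1 Z=0
after  7: R0=0xde R1=0x10 R2=0xde R3=0xc6  N=1 Z=0
after  8: R0=0xde R1=0x10 R2=0xde R3=0xd6  N=1 Z=0
after  9: R0=0xde R1=0x10 R2=0xde R3=0x00  N=0 Z=1
after 10: R0=0xde R1=0x10 R2=0xde R3=0x10  N=0 Z=0
-- IRQ taken; context saved, return-PC = 11 --
mismatch: R3: reported 0x18 vs actual 0x10

BAD = R3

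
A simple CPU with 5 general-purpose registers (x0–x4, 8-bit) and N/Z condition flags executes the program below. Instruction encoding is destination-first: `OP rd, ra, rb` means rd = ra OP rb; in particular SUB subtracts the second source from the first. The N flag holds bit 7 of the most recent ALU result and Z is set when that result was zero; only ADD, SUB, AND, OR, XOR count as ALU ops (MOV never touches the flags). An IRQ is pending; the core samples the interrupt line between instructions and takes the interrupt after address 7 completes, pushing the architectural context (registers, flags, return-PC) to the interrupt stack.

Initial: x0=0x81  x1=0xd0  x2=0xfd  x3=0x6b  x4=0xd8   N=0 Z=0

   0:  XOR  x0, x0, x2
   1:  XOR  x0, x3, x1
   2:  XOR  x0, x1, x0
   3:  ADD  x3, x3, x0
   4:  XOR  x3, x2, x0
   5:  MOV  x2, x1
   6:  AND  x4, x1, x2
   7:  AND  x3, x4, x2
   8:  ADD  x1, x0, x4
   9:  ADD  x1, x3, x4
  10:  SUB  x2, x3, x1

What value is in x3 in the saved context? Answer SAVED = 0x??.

after  0: x0=0x7c x1=0xd0 x2=0xfd x3=0x6b x4=0xd8  N=0 Z=0
after  1: x0=0xbb x1=0xd0 x2=0xfd x3=0x6b x4=0xd8  N=1 Z=0
after  2: x0=0x6b x1=0xd0 x2=0xfd x3=0x6b x4=0xd8  N=0 Z=0
after  3: x0=0x6b x1=0xd0 x2=0xfd x3=0xd6 x4=0xd8  N=1 Z=0
after  4: x0=0x6b x1=0xd0 x2=0xfd x3=0x96 x4=0xd8  N=1 Z=0
after  5: x0=0x6b x1=0xd0 x2=0xd0 x3=0x96 x4=0xd8  N=1 Z=0
after  6: x0=0x6b x1=0xd0 x2=0xd0 x3=0x96 x4=0xd0  N=1 Z=0
after  7: x0=0x6b x1=0xd0 x2=0xd0 x3=0xd0 x4=0xd0  N=1 Z=0
-- IRQ taken; context saved, return-PC = 8 --

SAVED = 0xd0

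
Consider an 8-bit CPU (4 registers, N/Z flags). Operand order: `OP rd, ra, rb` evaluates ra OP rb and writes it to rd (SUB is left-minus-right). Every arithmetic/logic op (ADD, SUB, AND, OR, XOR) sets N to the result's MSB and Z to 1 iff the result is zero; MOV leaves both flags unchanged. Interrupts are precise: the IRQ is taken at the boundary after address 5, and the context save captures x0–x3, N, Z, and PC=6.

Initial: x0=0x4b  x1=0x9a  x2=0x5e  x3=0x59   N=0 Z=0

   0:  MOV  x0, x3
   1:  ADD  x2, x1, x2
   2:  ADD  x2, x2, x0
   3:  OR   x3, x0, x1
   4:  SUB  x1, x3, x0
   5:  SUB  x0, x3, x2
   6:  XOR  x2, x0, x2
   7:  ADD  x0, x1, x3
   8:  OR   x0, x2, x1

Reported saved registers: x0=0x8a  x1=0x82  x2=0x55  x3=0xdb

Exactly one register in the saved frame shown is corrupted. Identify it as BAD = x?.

BAD = x2

after  0: x0=0x59 x1=0x9a x2=0x5e x3=0x59  N=0 Z=0
after  1: x0=0x59 x1=0x9a x2=0xf8 x3=0x59  N=1 Z=0
after  2: x0=0x59 x1=0x9a x2=0x51 x3=0x59  N=0 Z=0
after  3: x0=0x59 x1=0x9a x2=0x51 x3=0xdb  N=1 Z=0
after  4: x0=0x59 x1=0x82 x2=0x51 x3=0xdb  N=1 Z=0
after  5: x0=0x8a x1=0x82 x2=0x51 x3=0xdb  N=1 Z=0
-- IRQ taken; context saved, return-PC = 6 --
mismatch: x2: reported 0x55 vs actual 0x51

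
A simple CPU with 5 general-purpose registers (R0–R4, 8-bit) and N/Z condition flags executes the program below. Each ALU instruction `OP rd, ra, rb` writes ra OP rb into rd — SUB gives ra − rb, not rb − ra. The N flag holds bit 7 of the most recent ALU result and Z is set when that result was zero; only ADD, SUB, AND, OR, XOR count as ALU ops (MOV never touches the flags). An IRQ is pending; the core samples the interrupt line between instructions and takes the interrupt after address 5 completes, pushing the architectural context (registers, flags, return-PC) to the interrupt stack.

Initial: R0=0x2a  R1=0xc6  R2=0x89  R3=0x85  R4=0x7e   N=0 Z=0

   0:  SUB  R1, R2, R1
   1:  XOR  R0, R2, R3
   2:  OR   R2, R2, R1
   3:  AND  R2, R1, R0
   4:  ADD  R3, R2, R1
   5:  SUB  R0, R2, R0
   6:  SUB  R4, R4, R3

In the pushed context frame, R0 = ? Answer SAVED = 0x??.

SAVED = 0xf4

after  0: R0=0x2a R1=0xc3 R2=0x89 R3=0x85 R4=0x7e  N=1 Z=0
after  1: R0=0x0c R1=0xc3 R2=0x89 R3=0x85 R4=0x7e  N=0 Z=0
after  2: R0=0x0c R1=0xc3 R2=0xcb R3=0x85 R4=0x7e  N=1 Z=0
after  3: R0=0x0c R1=0xc3 R2=0x00 R3=0x85 R4=0x7e  N=0 Z=1
after  4: R0=0x0c R1=0xc3 R2=0x00 R3=0xc3 R4=0x7e  N=1 Z=0
after  5: R0=0xf4 R1=0xc3 R2=0x00 R3=0xc3 R4=0x7e  N=1 Z=0
-- IRQ taken; context saved, return-PC = 6 --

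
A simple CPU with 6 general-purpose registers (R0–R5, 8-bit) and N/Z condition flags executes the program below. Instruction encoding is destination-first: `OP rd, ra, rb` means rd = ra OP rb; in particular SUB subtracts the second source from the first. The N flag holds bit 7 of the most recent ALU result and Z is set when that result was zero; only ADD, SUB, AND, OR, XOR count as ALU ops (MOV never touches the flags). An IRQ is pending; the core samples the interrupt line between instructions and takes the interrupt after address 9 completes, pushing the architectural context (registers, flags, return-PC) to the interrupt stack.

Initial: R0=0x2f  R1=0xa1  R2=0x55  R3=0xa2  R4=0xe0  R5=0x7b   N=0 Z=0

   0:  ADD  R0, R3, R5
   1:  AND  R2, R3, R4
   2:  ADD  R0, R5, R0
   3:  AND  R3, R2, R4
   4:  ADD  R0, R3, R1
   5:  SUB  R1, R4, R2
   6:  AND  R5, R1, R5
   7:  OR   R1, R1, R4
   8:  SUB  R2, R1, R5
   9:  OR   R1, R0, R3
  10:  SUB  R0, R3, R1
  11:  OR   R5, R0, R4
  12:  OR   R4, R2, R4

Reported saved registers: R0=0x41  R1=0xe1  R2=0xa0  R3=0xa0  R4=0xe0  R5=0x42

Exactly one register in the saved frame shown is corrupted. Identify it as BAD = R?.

after  0: R0=0x1d R1=0xa1 R2=0x55 R3=0xa2 R4=0xe0 R5=0x7b  N=0 Z=0
after  1: R0=0x1d R1=0xa1 R2=0xa0 R3=0xa2 R4=0xe0 R5=0x7b  N=1 Z=0
after  2: R0=0x98 R1=0xa1 R2=0xa0 R3=0xa2 R4=0xe0 R5=0x7b  N=1 Z=0
after  3: R0=0x98 R1=0xa1 R2=0xa0 R3=0xa0 R4=0xe0 R5=0x7b  N=1 Z=0
after  4: R0=0x41 R1=0xa1 R2=0xa0 R3=0xa0 R4=0xe0 R5=0x7b  N=0 Z=0
after  5: R0=0x41 R1=0x40 R2=0xa0 R3=0xa0 R4=0xe0 R5=0x7b  N=0 Z=0
after  6: R0=0x41 R1=0x40 R2=0xa0 R3=0xa0 R4=0xe0 R5=0x40  N=0 Z=0
after  7: R0=0x41 R1=0xe0 R2=0xa0 R3=0xa0 R4=0xe0 R5=0x40  N=1 Z=0
after  8: R0=0x41 R1=0xe0 R2=0xa0 R3=0xa0 R4=0xe0 R5=0x40  N=1 Z=0
after  9: R0=0x41 R1=0xe1 R2=0xa0 R3=0xa0 R4=0xe0 R5=0x40  N=1 Z=0
-- IRQ taken; context saved, return-PC = 10 --
mismatch: R5: reported 0x42 vs actual 0x40

BAD = R5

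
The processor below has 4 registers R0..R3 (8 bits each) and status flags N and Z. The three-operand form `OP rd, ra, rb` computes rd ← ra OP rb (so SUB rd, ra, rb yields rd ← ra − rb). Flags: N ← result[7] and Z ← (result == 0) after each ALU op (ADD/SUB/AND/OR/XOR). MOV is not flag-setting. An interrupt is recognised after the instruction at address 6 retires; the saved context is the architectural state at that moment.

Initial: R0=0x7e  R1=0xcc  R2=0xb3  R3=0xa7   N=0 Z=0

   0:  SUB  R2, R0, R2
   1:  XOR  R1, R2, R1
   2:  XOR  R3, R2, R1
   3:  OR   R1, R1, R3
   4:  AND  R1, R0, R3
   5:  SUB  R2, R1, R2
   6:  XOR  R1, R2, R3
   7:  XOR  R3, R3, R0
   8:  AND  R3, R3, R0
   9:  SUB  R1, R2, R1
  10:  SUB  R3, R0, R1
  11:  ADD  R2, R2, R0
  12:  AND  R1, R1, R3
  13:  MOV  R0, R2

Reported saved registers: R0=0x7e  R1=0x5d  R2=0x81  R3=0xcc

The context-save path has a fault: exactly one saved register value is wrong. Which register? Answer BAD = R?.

BAD = R1

after  0: R0=0x7e R1=0xcc R2=0xcb R3=0xa7  N=1 Z=0
after  1: R0=0x7e R1=0x07 R2=0xcb R3=0xa7  N=0 Z=0
after  2: R0=0x7e R1=0x07 R2=0xcb R3=0xcc  N=1 Z=0
after  3: R0=0x7e R1=0xcf R2=0xcb R3=0xcc  N=1 Z=0
after  4: R0=0x7e R1=0x4c R2=0xcb R3=0xcc  N=0 Z=0
after  5: R0=0x7e R1=0x4c R2=0x81 R3=0xcc  N=1 Z=0
after  6: R0=0x7e R1=0x4d R2=0x81 R3=0xcc  N=0 Z=0
-- IRQ taken; context saved, return-PC = 7 --
mismatch: R1: reported 0x5d vs actual 0x4d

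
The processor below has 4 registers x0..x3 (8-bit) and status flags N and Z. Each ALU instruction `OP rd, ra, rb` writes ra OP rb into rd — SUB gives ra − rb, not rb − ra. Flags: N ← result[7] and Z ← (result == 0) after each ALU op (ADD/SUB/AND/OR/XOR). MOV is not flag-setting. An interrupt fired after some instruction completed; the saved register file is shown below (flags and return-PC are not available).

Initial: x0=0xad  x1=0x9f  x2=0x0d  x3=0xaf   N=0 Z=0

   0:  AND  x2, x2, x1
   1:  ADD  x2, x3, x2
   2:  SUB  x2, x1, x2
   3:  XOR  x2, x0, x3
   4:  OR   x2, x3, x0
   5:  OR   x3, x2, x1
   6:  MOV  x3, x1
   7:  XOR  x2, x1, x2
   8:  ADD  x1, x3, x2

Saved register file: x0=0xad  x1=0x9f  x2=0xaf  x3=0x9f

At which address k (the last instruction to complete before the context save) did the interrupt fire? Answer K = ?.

K = 6

after  0: x0=0xad x1=0x9f x2=0x0d x3=0xaf  N=0 Z=0
after  1: x0=0xad x1=0x9f x2=0xbc x3=0xaf  N=1 Z=0
after  2: x0=0xad x1=0x9f x2=0xe3 x3=0xaf  N=1 Z=0
after  3: x0=0xad x1=0x9f x2=0x02 x3=0xaf  N=0 Z=0
after  4: x0=0xad x1=0x9f x2=0xaf x3=0xaf  N=1 Z=0
after  5: x0=0xad x1=0x9f x2=0xaf x3=0xbf  N=1 Z=0
after  6: x0=0xad x1=0x9f x2=0xaf x3=0x9f  N=1 Z=0
-- IRQ taken; context saved, return-PC = 7 --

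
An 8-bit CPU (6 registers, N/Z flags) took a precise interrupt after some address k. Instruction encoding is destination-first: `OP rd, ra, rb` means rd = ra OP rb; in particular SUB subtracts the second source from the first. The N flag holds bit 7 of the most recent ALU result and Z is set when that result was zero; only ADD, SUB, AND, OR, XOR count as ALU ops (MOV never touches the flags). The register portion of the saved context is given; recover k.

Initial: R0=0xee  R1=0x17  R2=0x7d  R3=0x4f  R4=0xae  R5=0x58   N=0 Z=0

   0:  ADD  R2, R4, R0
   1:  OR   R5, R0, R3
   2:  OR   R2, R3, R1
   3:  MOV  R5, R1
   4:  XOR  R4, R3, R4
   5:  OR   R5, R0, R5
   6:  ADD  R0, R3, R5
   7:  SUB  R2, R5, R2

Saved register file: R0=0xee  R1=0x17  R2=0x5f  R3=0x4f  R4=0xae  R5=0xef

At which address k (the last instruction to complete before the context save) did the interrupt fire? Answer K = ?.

K = 2

after  0: R0=0xee R1=0x17 R2=0x9c R3=0x4f R4=0xae R5=0x58  N=1 Z=0
after  1: R0=0xee R1=0x17 R2=0x9c R3=0x4f R4=0xae R5=0xef  N=1 Z=0
after  2: R0=0xee R1=0x17 R2=0x5f R3=0x4f R4=0xae R5=0xef  N=0 Z=0
-- IRQ taken; context saved, return-PC = 3 --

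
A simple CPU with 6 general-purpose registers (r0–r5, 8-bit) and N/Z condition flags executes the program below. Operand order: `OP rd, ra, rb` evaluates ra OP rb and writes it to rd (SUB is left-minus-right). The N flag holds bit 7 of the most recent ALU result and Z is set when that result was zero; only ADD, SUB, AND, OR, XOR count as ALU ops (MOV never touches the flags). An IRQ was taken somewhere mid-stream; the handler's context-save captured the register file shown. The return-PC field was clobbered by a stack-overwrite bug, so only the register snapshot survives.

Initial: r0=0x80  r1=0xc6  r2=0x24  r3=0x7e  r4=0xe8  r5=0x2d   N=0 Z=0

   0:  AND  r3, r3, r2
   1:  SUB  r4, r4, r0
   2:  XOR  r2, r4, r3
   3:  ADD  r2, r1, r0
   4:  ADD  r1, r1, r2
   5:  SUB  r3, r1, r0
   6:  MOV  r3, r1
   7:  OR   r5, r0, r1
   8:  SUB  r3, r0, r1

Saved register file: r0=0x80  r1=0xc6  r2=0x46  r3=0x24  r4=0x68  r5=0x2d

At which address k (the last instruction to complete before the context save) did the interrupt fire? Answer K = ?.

K = 3

after  0: r0=0x80 r1=0xc6 r2=0x24 r3=0x24 r4=0xe8 r5=0x2d  N=0 Z=0
after  1: r0=0x80 r1=0xc6 r2=0x24 r3=0x24 r4=0x68 r5=0x2d  N=0 Z=0
after  2: r0=0x80 r1=0xc6 r2=0x4c r3=0x24 r4=0x68 r5=0x2d  N=0 Z=0
after  3: r0=0x80 r1=0xc6 r2=0x46 r3=0x24 r4=0x68 r5=0x2d  N=0 Z=0
-- IRQ taken; context saved, return-PC = 4 --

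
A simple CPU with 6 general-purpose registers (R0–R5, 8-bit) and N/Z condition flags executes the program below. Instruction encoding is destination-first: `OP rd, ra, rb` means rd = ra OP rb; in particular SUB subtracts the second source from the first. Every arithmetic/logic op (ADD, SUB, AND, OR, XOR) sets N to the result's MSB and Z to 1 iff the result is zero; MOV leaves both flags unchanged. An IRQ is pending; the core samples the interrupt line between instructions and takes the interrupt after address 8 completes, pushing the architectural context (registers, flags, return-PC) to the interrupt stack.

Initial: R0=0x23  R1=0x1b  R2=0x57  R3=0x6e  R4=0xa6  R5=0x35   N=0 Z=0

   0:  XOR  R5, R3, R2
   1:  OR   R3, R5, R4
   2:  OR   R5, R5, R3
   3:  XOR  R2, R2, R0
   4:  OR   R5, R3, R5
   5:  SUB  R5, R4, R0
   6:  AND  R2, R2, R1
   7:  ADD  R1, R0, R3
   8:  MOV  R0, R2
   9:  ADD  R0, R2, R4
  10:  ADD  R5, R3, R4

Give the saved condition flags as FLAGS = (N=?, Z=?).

FLAGS = (N=1, Z=0)

after  0: R0=0x23 R1=0x1b R2=0x57 R3=0x6e R4=0xa6 R5=0x39  N=0 Z=0
after  1: R0=0x23 R1=0x1b R2=0x57 R3=0xbf R4=0xa6 R5=0x39  N=1 Z=0
after  2: R0=0x23 R1=0x1b R2=0x57 R3=0xbf R4=0xa6 R5=0xbf  N=1 Z=0
after  3: R0=0x23 R1=0x1b R2=0x74 R3=0xbf R4=0xa6 R5=0xbf  N=0 Z=0
after  4: R0=0x23 R1=0x1b R2=0x74 R3=0xbf R4=0xa6 R5=0xbf  N=1 Z=0
after  5: R0=0x23 R1=0x1b R2=0x74 R3=0xbf R4=0xa6 R5=0x83  N=1 Z=0
after  6: R0=0x23 R1=0x1b R2=0x10 R3=0xbf R4=0xa6 R5=0x83  N=0 Z=0
after  7: R0=0x23 R1=0xe2 R2=0x10 R3=0xbf R4=0xa6 R5=0x83  N=1 Z=0
after  8: R0=0x10 R1=0xe2 R2=0x10 R3=0xbf R4=0xa6 R5=0x83  N=1 Z=0
-- IRQ taken; context saved, return-PC = 9 --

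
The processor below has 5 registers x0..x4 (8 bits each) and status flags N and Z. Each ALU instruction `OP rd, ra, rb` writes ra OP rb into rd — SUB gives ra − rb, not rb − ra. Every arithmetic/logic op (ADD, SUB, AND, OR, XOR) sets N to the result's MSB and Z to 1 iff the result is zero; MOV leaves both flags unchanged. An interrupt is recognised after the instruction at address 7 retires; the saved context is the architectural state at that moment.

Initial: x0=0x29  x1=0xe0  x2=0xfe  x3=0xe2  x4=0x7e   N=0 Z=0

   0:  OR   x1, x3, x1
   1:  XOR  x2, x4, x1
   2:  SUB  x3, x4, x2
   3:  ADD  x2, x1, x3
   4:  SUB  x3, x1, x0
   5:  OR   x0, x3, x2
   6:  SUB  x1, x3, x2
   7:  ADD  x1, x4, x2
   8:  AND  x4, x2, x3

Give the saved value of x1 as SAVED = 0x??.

SAVED = 0x42

after  0: x0=0x29 x1=0xe2 x2=0xfe x3=0xe2 x4=0x7e  N=1 Z=0
after  1: x0=0x29 x1=0xe2 x2=0x9c x3=0xe2 x4=0x7e  N=1 Z=0
after  2: x0=0x29 x1=0xe2 x2=0x9c x3=0xe2 x4=0x7e  N=1 Z=0
after  3: x0=0x29 x1=0xe2 x2=0xc4 x3=0xe2 x4=0x7e  N=1 Z=0
after  4: x0=0x29 x1=0xe2 x2=0xc4 x3=0xb9 x4=0x7e  N=1 Z=0
after  5: x0=0xfd x1=0xe2 x2=0xc4 x3=0xb9 x4=0x7e  N=1 Z=0
after  6: x0=0xfd x1=0xf5 x2=0xc4 x3=0xb9 x4=0x7e  N=1 Z=0
after  7: x0=0xfd x1=0x42 x2=0xc4 x3=0xb9 x4=0x7e  N=0 Z=0
-- IRQ taken; context saved, return-PC = 8 --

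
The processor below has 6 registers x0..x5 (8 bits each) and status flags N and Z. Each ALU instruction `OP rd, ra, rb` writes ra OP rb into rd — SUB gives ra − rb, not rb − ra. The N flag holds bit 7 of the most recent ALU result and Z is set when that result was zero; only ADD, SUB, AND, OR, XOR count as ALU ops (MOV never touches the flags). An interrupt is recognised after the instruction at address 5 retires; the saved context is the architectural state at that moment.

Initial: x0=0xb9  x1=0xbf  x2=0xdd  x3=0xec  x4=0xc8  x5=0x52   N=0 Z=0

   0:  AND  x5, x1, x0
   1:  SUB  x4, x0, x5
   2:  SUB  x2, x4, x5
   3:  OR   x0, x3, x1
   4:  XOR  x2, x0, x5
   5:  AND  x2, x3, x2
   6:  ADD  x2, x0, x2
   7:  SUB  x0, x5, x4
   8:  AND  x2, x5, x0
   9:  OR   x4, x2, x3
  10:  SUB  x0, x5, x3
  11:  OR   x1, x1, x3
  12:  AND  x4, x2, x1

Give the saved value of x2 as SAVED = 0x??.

SAVED = 0x44

after  0: x0=0xb9 x1=0xbf x2=0xdd x3=0xec x4=0xc8 x5=0xb9  N=1 Z=0
after  1: x0=0xb9 x1=0xbf x2=0xdd x3=0xec x4=0x00 x5=0xb9  N=0 Z=1
after  2: x0=0xb9 x1=0xbf x2=0x47 x3=0xec x4=0x00 x5=0xb9  N=0 Z=0
after  3: x0=0xff x1=0xbf x2=0x47 x3=0xec x4=0x00 x5=0xb9  N=1 Z=0
after  4: x0=0xff x1=0xbf x2=0x46 x3=0xec x4=0x00 x5=0xb9  N=0 Z=0
after  5: x0=0xff x1=0xbf x2=0x44 x3=0xec x4=0x00 x5=0xb9  N=0 Z=0
-- IRQ taken; context saved, return-PC = 6 --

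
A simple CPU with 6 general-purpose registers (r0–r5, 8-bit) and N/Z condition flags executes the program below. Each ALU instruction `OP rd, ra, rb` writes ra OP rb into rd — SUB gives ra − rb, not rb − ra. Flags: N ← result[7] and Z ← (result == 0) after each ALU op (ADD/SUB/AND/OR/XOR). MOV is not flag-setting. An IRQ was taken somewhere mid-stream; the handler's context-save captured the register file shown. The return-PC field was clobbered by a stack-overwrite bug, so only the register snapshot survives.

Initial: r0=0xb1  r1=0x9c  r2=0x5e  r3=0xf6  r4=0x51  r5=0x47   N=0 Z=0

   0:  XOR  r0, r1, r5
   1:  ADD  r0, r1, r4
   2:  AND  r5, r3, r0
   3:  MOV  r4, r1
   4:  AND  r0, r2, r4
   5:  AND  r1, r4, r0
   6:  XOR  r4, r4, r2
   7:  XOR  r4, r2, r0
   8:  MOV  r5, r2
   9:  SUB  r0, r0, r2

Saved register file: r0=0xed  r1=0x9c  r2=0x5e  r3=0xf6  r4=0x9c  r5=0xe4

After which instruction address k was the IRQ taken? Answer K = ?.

after  0: r0=0xdb r1=0x9c r2=0x5e r3=0xf6 r4=0x51 r5=0x47  N=1 Z=0
after  1: r0=0xed r1=0x9c r2=0x5e r3=0xf6 r4=0x51 r5=0x47  N=1 Z=0
after  2: r0=0xed r1=0x9c r2=0x5e r3=0xf6 r4=0x51 r5=0xe4  N=1 Z=0
after  3: r0=0xed r1=0x9c r2=0x5e r3=0xf6 r4=0x9c r5=0xe4  N=1 Z=0
-- IRQ taken; context saved, return-PC = 4 --

K = 3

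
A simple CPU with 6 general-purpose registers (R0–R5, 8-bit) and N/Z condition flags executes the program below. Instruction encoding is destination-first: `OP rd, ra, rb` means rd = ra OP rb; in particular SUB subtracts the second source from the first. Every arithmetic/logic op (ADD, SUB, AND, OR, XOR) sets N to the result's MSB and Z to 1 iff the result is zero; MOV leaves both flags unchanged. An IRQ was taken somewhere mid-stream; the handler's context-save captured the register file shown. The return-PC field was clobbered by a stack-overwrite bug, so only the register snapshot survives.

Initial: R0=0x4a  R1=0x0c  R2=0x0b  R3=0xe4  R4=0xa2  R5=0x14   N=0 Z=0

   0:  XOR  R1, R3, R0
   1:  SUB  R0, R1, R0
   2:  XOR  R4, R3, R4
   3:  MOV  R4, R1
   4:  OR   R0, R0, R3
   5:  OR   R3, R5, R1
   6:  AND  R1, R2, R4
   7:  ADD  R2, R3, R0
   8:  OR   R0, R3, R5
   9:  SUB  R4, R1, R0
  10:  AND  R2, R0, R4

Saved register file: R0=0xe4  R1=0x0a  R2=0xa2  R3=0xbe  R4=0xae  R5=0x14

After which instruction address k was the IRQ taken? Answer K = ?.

after  0: R0=0x4a R1=0xae R2=0x0b R3=0xe4 R4=0xa2 R5=0x14  N=1 Z=0
after  1: R0=0x64 R1=0xae R2=0x0b R3=0xe4 R4=0xa2 R5=0x14  N=0 Z=0
after  2: R0=0x64 R1=0xae R2=0x0b R3=0xe4 R4=0x46 R5=0x14  N=0 Z=0
after  3: R0=0x64 R1=0xae R2=0x0b R3=0xe4 R4=0xae R5=0x14  N=0 Z=0
after  4: R0=0xe4 R1=0xae R2=0x0b R3=0xe4 R4=0xae R5=0x14  N=1 Z=0
after  5: R0=0xe4 R1=0xae R2=0x0b R3=0xbe R4=0xae R5=0x14  N=1 Z=0
after  6: R0=0xe4 R1=0x0a R2=0x0b R3=0xbe R4=0xae R5=0x14  N=0 Z=0
after  7: R0=0xe4 R1=0x0a R2=0xa2 R3=0xbe R4=0xae R5=0x14  N=1 Z=0
-- IRQ taken; context saved, return-PC = 8 --

K = 7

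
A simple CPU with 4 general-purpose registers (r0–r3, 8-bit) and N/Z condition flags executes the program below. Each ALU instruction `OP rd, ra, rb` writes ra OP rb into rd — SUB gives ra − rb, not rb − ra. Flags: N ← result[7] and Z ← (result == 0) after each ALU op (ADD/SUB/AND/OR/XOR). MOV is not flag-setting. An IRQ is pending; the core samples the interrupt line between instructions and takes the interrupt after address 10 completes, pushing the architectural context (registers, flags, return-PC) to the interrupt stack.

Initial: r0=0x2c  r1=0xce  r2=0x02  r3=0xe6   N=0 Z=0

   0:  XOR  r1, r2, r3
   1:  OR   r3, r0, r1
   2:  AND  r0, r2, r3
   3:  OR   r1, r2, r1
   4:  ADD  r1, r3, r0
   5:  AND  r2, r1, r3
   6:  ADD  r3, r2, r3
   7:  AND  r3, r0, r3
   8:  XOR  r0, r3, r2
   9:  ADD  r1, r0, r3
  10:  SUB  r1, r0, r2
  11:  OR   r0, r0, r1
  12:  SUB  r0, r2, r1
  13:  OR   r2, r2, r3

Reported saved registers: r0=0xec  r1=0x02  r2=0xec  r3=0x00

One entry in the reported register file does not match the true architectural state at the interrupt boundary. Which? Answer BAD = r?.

after  0: r0=0x2c r1=0xe4 r2=0x02 r3=0xe6  N=1 Z=0
after  1: r0=0x2c r1=0xe4 r2=0x02 r3=0xec  N=1 Z=0
after  2: r0=0x00 r1=0xe4 r2=0x02 r3=0xec  N=0 Z=1
after  3: r0=0x00 r1=0xe6 r2=0x02 r3=0xec  N=1 Z=0
after  4: r0=0x00 r1=0xec r2=0x02 r3=0xec  N=1 Z=0
after  5: r0=0x00 r1=0xec r2=0xec r3=0xec  N=1 Z=0
after  6: r0=0x00 r1=0xec r2=0xec r3=0xd8  N=1 Z=0
after  7: r0=0x00 r1=0xec r2=0xec r3=0x00  N=0 Z=1
after  8: r0=0xec r1=0xec r2=0xec r3=0x00  N=1 Z=0
after  9: r0=0xec r1=0xec r2=0xec r3=0x00  N=1 Z=0
after 10: r0=0xec r1=0x00 r2=0xec r3=0x00  N=0 Z=1
-- IRQ taken; context saved, return-PC = 11 --
mismatch: r1: reported 0x02 vs actual 0x00

BAD = r1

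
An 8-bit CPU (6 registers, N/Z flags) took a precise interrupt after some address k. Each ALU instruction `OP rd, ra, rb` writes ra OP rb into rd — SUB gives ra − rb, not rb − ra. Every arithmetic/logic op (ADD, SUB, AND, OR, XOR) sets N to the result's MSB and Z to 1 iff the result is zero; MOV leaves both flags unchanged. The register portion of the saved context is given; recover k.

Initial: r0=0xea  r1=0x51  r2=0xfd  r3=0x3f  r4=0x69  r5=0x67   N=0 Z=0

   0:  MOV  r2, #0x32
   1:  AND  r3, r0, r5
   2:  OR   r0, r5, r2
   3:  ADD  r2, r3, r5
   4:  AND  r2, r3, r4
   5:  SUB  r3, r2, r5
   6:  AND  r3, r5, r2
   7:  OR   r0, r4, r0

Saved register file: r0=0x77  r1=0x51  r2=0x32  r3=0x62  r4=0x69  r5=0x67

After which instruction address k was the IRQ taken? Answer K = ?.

after  0: r0=0xea r1=0x51 r2=0x32 r3=0x3f r4=0x69 r5=0x67  N=0 Z=0
after  1: r0=0xea r1=0x51 r2=0x32 r3=0x62 r4=0x69 r5=0x67  N=0 Z=0
after  2: r0=0x77 r1=0x51 r2=0x32 r3=0x62 r4=0x69 r5=0x67  N=0 Z=0
-- IRQ taken; context saved, return-PC = 3 --

K = 2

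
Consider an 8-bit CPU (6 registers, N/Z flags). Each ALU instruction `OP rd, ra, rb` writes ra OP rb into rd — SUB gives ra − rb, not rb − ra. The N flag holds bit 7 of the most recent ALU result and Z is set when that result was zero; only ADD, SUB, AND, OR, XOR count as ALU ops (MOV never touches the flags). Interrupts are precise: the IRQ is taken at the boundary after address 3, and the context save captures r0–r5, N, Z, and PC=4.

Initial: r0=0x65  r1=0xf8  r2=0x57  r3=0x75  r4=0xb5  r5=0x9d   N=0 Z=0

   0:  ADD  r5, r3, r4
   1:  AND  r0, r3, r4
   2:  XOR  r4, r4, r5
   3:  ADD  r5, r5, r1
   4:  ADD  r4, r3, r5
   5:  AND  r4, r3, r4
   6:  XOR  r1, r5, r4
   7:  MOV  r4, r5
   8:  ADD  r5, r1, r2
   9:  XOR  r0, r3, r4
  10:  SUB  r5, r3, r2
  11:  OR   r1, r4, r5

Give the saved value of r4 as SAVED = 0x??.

after  0: r0=0x65 r1=0xf8 r2=0x57 r3=0x75 r4=0xb5 r5=0x2a  N=0 Z=0
after  1: r0=0x35 r1=0xf8 r2=0x57 r3=0x75 r4=0xb5 r5=0x2a  N=0 Z=0
after  2: r0=0x35 r1=0xf8 r2=0x57 r3=0x75 r4=0x9f r5=0x2a  N=1 Z=0
after  3: r0=0x35 r1=0xf8 r2=0x57 r3=0x75 r4=0x9f r5=0x22  N=0 Z=0
-- IRQ taken; context saved, return-PC = 4 --

SAVED = 0x9f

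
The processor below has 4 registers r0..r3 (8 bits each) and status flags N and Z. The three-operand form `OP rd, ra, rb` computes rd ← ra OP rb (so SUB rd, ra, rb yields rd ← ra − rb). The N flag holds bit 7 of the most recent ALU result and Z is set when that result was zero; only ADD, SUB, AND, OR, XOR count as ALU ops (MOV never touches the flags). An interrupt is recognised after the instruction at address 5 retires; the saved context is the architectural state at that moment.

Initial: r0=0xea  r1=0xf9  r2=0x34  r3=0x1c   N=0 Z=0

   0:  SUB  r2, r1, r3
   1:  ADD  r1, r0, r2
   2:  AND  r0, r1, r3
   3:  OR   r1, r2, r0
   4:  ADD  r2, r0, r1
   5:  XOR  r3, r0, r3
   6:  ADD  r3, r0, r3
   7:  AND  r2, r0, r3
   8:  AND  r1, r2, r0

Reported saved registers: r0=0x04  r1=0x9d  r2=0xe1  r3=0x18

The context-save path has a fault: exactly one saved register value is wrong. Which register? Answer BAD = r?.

BAD = r1

after  0: r0=0xea r1=0xf9 r2=0xdd r3=0x1c  N=1 Z=0
after  1: r0=0xea r1=0xc7 r2=0xdd r3=0x1c  N=1 Z=0
after  2: r0=0x04 r1=0xc7 r2=0xdd r3=0x1c  N=0 Z=0
after  3: r0=0x04 r1=0xdd r2=0xdd r3=0x1c  N=1 Z=0
after  4: r0=0x04 r1=0xdd r2=0xe1 r3=0x1c  N=1 Z=0
after  5: r0=0x04 r1=0xdd r2=0xe1 r3=0x18  N=0 Z=0
-- IRQ taken; context saved, return-PC = 6 --
mismatch: r1: reported 0x9d vs actual 0xdd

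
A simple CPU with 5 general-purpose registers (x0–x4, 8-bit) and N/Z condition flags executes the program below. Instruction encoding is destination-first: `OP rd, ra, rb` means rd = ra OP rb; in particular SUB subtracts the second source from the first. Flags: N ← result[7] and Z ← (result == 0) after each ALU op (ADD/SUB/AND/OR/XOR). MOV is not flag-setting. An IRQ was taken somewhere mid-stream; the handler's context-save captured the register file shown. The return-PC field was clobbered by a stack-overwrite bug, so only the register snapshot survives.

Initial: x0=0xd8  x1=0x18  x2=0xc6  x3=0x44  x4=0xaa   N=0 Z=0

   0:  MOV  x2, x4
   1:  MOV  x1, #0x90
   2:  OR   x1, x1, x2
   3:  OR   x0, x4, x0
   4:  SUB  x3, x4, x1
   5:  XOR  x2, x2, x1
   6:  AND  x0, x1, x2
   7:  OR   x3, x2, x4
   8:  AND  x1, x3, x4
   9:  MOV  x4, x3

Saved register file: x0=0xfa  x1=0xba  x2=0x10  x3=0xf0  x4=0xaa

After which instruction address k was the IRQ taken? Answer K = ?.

after  0: x0=0xd8 x1=0x18 x2=0xaa x3=0x44 x4=0xaa  N=0 Z=0
after  1: x0=0xd8 x1=0x90 x2=0xaa x3=0x44 x4=0xaa  N=0 Z=0
after  2: x0=0xd8 x1=0xba x2=0xaa x3=0x44 x4=0xaa  N=1 Z=0
after  3: x0=0xfa x1=0xba x2=0xaa x3=0x44 x4=0xaa  N=1 Z=0
after  4: x0=0xfa x1=0xba x2=0xaa x3=0xf0 x4=0xaa  N=1 Z=0
after  5: x0=0xfa x1=0xba x2=0x10 x3=0xf0 x4=0xaa  N=0 Z=0
-- IRQ taken; context saved, return-PC = 6 --

K = 5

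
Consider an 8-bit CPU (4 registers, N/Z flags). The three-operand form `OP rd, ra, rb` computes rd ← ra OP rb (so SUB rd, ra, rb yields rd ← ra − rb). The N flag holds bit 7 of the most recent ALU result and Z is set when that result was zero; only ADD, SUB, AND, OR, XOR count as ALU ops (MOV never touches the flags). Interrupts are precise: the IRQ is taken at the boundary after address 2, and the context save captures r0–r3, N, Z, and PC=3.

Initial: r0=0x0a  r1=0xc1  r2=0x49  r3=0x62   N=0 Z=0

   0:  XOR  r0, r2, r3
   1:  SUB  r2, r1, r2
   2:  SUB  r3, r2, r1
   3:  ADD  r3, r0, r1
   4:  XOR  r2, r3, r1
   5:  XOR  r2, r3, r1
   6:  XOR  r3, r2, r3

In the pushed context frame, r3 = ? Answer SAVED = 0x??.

SAVED = 0xb7

after  0: r0=0x2b r1=0xc1 r2=0x49 r3=0x62  N=0 Z=0
after  1: r0=0x2b r1=0xc1 r2=0x78 r3=0x62  N=0 Z=0
after  2: r0=0x2b r1=0xc1 r2=0x78 r3=0xb7  N=1 Z=0
-- IRQ taken; context saved, return-PC = 3 --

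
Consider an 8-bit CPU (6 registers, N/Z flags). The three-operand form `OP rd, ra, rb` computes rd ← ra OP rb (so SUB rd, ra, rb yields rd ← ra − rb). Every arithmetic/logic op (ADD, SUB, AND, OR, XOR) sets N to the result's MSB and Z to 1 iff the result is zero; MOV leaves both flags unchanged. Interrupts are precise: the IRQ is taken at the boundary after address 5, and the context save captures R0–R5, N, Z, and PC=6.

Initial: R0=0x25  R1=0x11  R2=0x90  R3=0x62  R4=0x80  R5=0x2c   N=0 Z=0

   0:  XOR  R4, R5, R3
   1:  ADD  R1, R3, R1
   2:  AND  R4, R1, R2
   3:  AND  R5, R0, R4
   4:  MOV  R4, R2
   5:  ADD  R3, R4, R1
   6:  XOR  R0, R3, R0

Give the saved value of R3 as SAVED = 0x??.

SAVED = 0x03

after  0: R0=0x25 R1=0x11 R2=0x90 R3=0x62 R4=0x4e R5=0x2c  N=0 Z=0
after  1: R0=0x25 R1=0x73 R2=0x90 R3=0x62 R4=0x4e R5=0x2c  N=0 Z=0
after  2: R0=0x25 R1=0x73 R2=0x90 R3=0x62 R4=0x10 R5=0x2c  N=0 Z=0
after  3: R0=0x25 R1=0x73 R2=0x90 R3=0x62 R4=0x10 R5=0x00  N=0 Z=1
after  4: R0=0x25 R1=0x73 R2=0x90 R3=0x62 R4=0x90 R5=0x00  N=0 Z=1
after  5: R0=0x25 R1=0x73 R2=0x90 R3=0x03 R4=0x90 R5=0x00  N=0 Z=0
-- IRQ taken; context saved, return-PC = 6 --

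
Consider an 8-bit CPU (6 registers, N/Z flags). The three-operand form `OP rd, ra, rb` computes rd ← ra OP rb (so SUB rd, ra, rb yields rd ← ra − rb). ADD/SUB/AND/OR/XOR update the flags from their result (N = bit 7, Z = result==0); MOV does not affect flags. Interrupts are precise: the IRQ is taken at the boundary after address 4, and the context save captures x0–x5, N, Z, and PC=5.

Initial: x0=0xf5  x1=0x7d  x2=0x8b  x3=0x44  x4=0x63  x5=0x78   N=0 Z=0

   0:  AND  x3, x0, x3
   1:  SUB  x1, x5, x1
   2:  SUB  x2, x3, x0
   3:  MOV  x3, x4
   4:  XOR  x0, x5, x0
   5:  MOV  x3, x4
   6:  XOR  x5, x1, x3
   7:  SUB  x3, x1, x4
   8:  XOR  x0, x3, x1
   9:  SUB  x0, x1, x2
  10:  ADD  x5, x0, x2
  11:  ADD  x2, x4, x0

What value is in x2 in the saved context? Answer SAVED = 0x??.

SAVED = 0x4f

after  0: x0=0xf5 x1=0x7d x2=0x8b x3=0x44 x4=0x63 x5=0x78  N=0 Z=0
after  1: x0=0xf5 x1=0xfb x2=0x8b x3=0x44 x4=0x63 x5=0x78  N=1 Z=0
after  2: x0=0xf5 x1=0xfb x2=0x4f x3=0x44 x4=0x63 x5=0x78  N=0 Z=0
after  3: x0=0xf5 x1=0xfb x2=0x4f x3=0x63 x4=0x63 x5=0x78  N=0 Z=0
after  4: x0=0x8d x1=0xfb x2=0x4f x3=0x63 x4=0x63 x5=0x78  N=1 Z=0
-- IRQ taken; context saved, return-PC = 5 --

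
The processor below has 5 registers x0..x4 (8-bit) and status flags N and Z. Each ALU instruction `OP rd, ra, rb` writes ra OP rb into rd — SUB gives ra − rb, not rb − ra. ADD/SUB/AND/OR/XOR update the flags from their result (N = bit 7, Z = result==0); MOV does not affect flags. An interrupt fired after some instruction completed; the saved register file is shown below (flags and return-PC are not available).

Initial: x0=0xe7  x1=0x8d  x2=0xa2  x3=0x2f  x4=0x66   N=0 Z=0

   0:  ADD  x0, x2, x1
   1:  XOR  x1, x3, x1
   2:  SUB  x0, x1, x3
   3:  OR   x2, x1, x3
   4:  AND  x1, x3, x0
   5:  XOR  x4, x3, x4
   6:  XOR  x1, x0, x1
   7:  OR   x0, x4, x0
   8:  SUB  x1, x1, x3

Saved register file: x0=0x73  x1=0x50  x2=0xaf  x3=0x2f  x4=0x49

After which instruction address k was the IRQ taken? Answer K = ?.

after  0: x0=0x2f x1=0x8d x2=0xa2 x3=0x2f x4=0x66  N=0 Z=0
after  1: x0=0x2f x1=0xa2 x2=0xa2 x3=0x2f x4=0x66  N=1 Z=0
after  2: x0=0x73 x1=0xa2 x2=0xa2 x3=0x2f x4=0x66  N=0 Z=0
after  3: x0=0x73 x1=0xa2 x2=0xaf x3=0x2f x4=0x66  N=1 Z=0
after  4: x0=0x73 x1=0x23 x2=0xaf x3=0x2f x4=0x66  N=0 Z=0
after  5: x0=0x73 x1=0x23 x2=0xaf x3=0x2f x4=0x49  N=0 Z=0
after  6: x0=0x73 x1=0x50 x2=0xaf x3=0x2f x4=0x49  N=0 Z=0
-- IRQ taken; context saved, return-PC = 7 --

K = 6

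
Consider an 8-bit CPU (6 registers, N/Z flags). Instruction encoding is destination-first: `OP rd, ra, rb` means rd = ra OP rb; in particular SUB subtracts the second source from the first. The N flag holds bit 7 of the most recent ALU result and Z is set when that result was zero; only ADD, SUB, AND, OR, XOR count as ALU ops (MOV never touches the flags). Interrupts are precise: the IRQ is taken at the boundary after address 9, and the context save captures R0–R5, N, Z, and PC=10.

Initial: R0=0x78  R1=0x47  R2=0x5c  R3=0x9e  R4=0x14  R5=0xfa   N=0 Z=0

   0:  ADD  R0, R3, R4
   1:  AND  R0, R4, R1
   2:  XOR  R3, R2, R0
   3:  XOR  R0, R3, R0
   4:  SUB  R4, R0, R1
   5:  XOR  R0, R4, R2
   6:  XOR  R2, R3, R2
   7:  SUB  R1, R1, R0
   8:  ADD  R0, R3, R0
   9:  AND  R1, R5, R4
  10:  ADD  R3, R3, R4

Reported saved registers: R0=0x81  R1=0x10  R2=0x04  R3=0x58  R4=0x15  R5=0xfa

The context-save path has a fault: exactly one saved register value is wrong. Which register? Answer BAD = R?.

BAD = R0

after  0: R0=0xb2 R1=0x47 R2=0x5c R3=0x9e R4=0x14 R5=0xfa  N=1 Z=0
after  1: R0=0x04 R1=0x47 R2=0x5c R3=0x9e R4=0x14 R5=0xfa  N=0 Z=0
after  2: R0=0x04 R1=0x47 R2=0x5c R3=0x58 R4=0x14 R5=0xfa  N=0 Z=0
after  3: R0=0x5c R1=0x47 R2=0x5c R3=0x58 R4=0x14 R5=0xfa  N=0 Z=0
after  4: R0=0x5c R1=0x47 R2=0x5c R3=0x58 R4=0x15 R5=0xfa  N=0 Z=0
after  5: R0=0x49 R1=0x47 R2=0x5c R3=0x58 R4=0x15 R5=0xfa  N=0 Z=0
after  6: R0=0x49 R1=0x47 R2=0x04 R3=0x58 R4=0x15 R5=0xfa  N=0 Z=0
after  7: R0=0x49 R1=0xfe R2=0x04 R3=0x58 R4=0x15 R5=0xfa  N=1 Z=0
after  8: R0=0xa1 R1=0xfe R2=0x04 R3=0x58 R4=0x15 R5=0xfa  N=1 Z=0
after  9: R0=0xa1 R1=0x10 R2=0x04 R3=0x58 R4=0x15 R5=0xfa  N=0 Z=0
-- IRQ taken; context saved, return-PC = 10 --
mismatch: R0: reported 0x81 vs actual 0xa1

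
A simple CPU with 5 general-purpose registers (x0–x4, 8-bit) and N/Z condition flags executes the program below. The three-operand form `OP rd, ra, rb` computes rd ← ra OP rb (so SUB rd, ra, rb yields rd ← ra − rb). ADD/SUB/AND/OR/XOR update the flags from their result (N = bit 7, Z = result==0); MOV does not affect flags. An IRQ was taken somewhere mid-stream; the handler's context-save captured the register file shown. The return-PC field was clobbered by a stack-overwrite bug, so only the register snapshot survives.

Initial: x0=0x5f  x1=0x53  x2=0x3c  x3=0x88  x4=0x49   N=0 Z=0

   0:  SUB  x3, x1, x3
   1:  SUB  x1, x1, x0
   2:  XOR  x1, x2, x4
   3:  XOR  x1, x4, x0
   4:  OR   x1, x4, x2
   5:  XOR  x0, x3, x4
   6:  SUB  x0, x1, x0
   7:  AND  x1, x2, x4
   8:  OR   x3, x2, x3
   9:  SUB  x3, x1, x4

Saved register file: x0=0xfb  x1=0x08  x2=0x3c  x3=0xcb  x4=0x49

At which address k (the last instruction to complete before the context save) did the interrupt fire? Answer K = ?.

K = 7

after  0: x0=0x5f x1=0x53 x2=0x3c x3=0xcb x4=0x49  N=1 Z=0
after  1: x0=0x5f x1=0xf4 x2=0x3c x3=0xcb x4=0x49  N=1 Z=0
after  2: x0=0x5f x1=0x75 x2=0x3c x3=0xcb x4=0x49  N=0 Z=0
after  3: x0=0x5f x1=0x16 x2=0x3c x3=0xcb x4=0x49  N=0 Z=0
after  4: x0=0x5f x1=0x7d x2=0x3c x3=0xcb x4=0x49  N=0 Z=0
after  5: x0=0x82 x1=0x7d x2=0x3c x3=0xcb x4=0x49  N=1 Z=0
after  6: x0=0xfb x1=0x7d x2=0x3c x3=0xcb x4=0x49  N=1 Z=0
after  7: x0=0xfb x1=0x08 x2=0x3c x3=0xcb x4=0x49  N=0 Z=0
-- IRQ taken; context saved, return-PC = 8 --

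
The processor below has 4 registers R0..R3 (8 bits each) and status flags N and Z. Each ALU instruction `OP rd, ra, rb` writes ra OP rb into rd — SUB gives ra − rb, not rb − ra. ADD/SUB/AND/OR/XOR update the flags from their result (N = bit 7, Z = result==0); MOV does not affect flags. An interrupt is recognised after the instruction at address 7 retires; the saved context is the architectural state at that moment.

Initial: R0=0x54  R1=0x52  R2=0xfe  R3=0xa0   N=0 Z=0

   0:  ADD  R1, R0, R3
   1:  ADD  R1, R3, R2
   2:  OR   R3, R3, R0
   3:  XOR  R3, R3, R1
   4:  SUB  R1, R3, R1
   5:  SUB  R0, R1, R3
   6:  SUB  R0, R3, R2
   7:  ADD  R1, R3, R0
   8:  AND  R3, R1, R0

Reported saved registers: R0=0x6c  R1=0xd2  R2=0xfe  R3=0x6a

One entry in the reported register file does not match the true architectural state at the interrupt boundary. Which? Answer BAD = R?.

BAD = R1

after  0: R0=0x54 R1=0xf4 R2=0xfe R3=0xa0  N=1 Z=0
after  1: R0=0x54 R1=0x9e R2=0xfe R3=0xa0  N=1 Z=0
after  2: R0=0x54 R1=0x9e R2=0xfe R3=0xf4  N=1 Z=0
after  3: R0=0x54 R1=0x9e R2=0xfe R3=0x6a  N=0 Z=0
after  4: R0=0x54 R1=0xcc R2=0xfe R3=0x6a  N=1 Z=0
after  5: R0=0x62 R1=0xcc R2=0xfe R3=0x6a  N=0 Z=0
after  6: R0=0x6c R1=0xcc R2=0xfe R3=0x6a  N=0 Z=0
after  7: R0=0x6c R1=0xd6 R2=0xfe R3=0x6a  N=1 Z=0
-- IRQ taken; context saved, return-PC = 8 --
mismatch: R1: reported 0xd2 vs actual 0xd6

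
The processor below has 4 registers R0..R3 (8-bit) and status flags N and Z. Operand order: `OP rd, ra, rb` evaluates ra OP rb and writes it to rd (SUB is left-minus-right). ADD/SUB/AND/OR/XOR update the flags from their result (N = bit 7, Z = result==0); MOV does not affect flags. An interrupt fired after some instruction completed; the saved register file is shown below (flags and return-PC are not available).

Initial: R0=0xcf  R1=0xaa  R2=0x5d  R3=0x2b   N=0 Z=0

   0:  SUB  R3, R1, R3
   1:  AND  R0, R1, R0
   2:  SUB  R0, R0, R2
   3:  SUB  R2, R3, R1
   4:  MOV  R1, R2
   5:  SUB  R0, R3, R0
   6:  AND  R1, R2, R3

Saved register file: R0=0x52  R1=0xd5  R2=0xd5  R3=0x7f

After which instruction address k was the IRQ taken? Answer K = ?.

after  0: R0=0xcf R1=0xaa R2=0x5d R3=0x7f  N=0 Z=0
after  1: R0=0x8a R1=0xaa R2=0x5d R3=0x7f  N=1 Z=0
after  2: R0=0x2d R1=0xaa R2=0x5d R3=0x7f  N=0 Z=0
after  3: R0=0x2d R1=0xaa R2=0xd5 R3=0x7f  N=1 Z=0
after  4: R0=0x2d R1=0xd5 R2=0xd5 R3=0x7f  N=1 Z=0
after  5: R0=0x52 R1=0xd5 R2=0xd5 R3=0x7f  N=0 Z=0
-- IRQ taken; context saved, return-PC = 6 --

K = 5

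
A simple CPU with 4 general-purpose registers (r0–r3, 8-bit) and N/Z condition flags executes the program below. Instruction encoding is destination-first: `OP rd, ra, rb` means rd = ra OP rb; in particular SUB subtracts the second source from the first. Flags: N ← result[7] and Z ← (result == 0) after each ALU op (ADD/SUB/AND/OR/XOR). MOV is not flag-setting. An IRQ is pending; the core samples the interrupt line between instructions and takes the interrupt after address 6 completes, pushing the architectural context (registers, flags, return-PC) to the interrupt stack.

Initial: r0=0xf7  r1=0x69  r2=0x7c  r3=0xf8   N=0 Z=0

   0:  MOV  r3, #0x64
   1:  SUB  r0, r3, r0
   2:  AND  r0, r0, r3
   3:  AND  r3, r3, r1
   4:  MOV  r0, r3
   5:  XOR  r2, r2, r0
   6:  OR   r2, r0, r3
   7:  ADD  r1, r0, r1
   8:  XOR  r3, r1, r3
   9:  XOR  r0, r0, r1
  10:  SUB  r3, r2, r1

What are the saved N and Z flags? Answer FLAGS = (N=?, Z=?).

FLAGS = (N=0, Z=0)

after  0: r0=0xf7 r1=0x69 r2=0x7c r3=0x64  N=0 Z=0
after  1: r0=0x6d r1=0x69 r2=0x7c r3=0x64  N=0 Z=0
after  2: r0=0x64 r1=0x69 r2=0x7c r3=0x64  N=0 Z=0
after  3: r0=0x64 r1=0x69 r2=0x7c r3=0x60  N=0 Z=0
after  4: r0=0x60 r1=0x69 r2=0x7c r3=0x60  N=0 Z=0
after  5: r0=0x60 r1=0x69 r2=0x1c r3=0x60  N=0 Z=0
after  6: r0=0x60 r1=0x69 r2=0x60 r3=0x60  N=0 Z=0
-- IRQ taken; context saved, return-PC = 7 --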